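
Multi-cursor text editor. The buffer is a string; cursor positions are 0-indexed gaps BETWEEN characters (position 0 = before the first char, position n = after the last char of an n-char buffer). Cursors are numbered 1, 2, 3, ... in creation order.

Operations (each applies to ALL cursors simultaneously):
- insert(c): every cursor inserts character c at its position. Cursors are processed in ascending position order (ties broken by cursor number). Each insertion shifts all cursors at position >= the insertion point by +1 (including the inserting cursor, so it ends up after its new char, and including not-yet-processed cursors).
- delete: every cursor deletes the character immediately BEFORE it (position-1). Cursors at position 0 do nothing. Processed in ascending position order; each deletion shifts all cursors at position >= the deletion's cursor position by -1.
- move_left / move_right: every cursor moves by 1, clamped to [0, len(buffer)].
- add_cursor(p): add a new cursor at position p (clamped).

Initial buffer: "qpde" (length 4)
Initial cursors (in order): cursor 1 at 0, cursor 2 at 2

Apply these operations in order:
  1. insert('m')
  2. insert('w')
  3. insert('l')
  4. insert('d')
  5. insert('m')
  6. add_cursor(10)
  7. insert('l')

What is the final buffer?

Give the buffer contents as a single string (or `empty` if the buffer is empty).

After op 1 (insert('m')): buffer="mqpmde" (len 6), cursors c1@1 c2@4, authorship 1..2..
After op 2 (insert('w')): buffer="mwqpmwde" (len 8), cursors c1@2 c2@6, authorship 11..22..
After op 3 (insert('l')): buffer="mwlqpmwlde" (len 10), cursors c1@3 c2@8, authorship 111..222..
After op 4 (insert('d')): buffer="mwldqpmwldde" (len 12), cursors c1@4 c2@10, authorship 1111..2222..
After op 5 (insert('m')): buffer="mwldmqpmwldmde" (len 14), cursors c1@5 c2@12, authorship 11111..22222..
After op 6 (add_cursor(10)): buffer="mwldmqpmwldmde" (len 14), cursors c1@5 c3@10 c2@12, authorship 11111..22222..
After op 7 (insert('l')): buffer="mwldmlqpmwlldmlde" (len 17), cursors c1@6 c3@12 c2@15, authorship 111111..2223222..

Answer: mwldmlqpmwlldmlde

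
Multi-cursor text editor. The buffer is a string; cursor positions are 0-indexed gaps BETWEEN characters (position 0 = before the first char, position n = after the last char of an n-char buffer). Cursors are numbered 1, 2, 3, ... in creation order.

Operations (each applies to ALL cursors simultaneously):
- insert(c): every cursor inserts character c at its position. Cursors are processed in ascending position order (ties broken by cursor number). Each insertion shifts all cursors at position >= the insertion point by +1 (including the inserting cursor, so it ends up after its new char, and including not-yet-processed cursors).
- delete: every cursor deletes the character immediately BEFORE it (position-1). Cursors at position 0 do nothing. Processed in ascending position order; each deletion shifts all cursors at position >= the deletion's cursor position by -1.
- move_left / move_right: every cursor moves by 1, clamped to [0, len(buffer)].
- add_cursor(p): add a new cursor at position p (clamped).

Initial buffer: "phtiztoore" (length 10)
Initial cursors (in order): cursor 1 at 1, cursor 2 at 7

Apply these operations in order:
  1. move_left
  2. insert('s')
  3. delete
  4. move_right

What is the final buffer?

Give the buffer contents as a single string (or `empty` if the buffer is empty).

After op 1 (move_left): buffer="phtiztoore" (len 10), cursors c1@0 c2@6, authorship ..........
After op 2 (insert('s')): buffer="sphtiztsoore" (len 12), cursors c1@1 c2@8, authorship 1......2....
After op 3 (delete): buffer="phtiztoore" (len 10), cursors c1@0 c2@6, authorship ..........
After op 4 (move_right): buffer="phtiztoore" (len 10), cursors c1@1 c2@7, authorship ..........

Answer: phtiztoore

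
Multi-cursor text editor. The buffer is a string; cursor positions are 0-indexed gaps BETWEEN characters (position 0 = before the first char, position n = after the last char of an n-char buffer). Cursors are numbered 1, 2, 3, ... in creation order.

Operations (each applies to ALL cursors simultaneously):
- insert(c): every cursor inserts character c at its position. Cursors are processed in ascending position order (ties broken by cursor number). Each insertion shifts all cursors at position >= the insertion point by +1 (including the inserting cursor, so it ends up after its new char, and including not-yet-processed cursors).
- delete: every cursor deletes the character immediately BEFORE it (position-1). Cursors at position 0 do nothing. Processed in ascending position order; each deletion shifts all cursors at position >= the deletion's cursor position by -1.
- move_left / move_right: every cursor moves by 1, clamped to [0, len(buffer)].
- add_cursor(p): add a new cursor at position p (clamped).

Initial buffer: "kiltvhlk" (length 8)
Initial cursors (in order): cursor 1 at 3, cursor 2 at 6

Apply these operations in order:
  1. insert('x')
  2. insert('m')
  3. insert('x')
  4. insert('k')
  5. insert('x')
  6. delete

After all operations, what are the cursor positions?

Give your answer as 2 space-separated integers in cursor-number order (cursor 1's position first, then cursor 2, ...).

After op 1 (insert('x')): buffer="kilxtvhxlk" (len 10), cursors c1@4 c2@8, authorship ...1...2..
After op 2 (insert('m')): buffer="kilxmtvhxmlk" (len 12), cursors c1@5 c2@10, authorship ...11...22..
After op 3 (insert('x')): buffer="kilxmxtvhxmxlk" (len 14), cursors c1@6 c2@12, authorship ...111...222..
After op 4 (insert('k')): buffer="kilxmxktvhxmxklk" (len 16), cursors c1@7 c2@14, authorship ...1111...2222..
After op 5 (insert('x')): buffer="kilxmxkxtvhxmxkxlk" (len 18), cursors c1@8 c2@16, authorship ...11111...22222..
After op 6 (delete): buffer="kilxmxktvhxmxklk" (len 16), cursors c1@7 c2@14, authorship ...1111...2222..

Answer: 7 14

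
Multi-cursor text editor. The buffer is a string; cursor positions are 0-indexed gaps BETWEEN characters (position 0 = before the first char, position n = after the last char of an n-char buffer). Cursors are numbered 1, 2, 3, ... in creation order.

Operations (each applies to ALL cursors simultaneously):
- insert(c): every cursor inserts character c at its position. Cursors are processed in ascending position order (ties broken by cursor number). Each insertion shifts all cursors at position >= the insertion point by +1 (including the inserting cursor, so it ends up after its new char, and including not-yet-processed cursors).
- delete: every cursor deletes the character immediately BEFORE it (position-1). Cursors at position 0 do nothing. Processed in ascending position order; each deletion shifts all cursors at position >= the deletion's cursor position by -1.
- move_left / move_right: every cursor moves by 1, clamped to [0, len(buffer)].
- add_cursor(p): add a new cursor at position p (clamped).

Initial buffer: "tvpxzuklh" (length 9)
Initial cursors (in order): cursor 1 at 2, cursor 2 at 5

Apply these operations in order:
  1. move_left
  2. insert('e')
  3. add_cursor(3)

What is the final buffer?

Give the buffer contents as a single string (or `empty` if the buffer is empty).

Answer: tevpxezuklh

Derivation:
After op 1 (move_left): buffer="tvpxzuklh" (len 9), cursors c1@1 c2@4, authorship .........
After op 2 (insert('e')): buffer="tevpxezuklh" (len 11), cursors c1@2 c2@6, authorship .1...2.....
After op 3 (add_cursor(3)): buffer="tevpxezuklh" (len 11), cursors c1@2 c3@3 c2@6, authorship .1...2.....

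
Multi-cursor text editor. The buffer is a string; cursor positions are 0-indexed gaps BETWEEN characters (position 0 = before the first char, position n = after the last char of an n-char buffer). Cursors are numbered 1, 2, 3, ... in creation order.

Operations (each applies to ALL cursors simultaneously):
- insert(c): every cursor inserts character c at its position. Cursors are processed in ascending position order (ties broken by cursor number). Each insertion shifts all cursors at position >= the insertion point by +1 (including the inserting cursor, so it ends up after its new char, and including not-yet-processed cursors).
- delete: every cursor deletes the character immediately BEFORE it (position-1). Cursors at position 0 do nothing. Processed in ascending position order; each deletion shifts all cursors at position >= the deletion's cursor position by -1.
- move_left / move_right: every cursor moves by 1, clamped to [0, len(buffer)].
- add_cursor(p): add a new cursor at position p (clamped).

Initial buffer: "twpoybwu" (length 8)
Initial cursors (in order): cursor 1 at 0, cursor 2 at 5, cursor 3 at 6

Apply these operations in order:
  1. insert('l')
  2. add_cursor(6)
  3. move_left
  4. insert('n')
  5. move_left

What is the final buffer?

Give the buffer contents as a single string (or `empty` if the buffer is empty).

Answer: nltwponynlbnlwu

Derivation:
After op 1 (insert('l')): buffer="ltwpoylblwu" (len 11), cursors c1@1 c2@7 c3@9, authorship 1.....2.3..
After op 2 (add_cursor(6)): buffer="ltwpoylblwu" (len 11), cursors c1@1 c4@6 c2@7 c3@9, authorship 1.....2.3..
After op 3 (move_left): buffer="ltwpoylblwu" (len 11), cursors c1@0 c4@5 c2@6 c3@8, authorship 1.....2.3..
After op 4 (insert('n')): buffer="nltwponynlbnlwu" (len 15), cursors c1@1 c4@7 c2@9 c3@12, authorship 11....4.22.33..
After op 5 (move_left): buffer="nltwponynlbnlwu" (len 15), cursors c1@0 c4@6 c2@8 c3@11, authorship 11....4.22.33..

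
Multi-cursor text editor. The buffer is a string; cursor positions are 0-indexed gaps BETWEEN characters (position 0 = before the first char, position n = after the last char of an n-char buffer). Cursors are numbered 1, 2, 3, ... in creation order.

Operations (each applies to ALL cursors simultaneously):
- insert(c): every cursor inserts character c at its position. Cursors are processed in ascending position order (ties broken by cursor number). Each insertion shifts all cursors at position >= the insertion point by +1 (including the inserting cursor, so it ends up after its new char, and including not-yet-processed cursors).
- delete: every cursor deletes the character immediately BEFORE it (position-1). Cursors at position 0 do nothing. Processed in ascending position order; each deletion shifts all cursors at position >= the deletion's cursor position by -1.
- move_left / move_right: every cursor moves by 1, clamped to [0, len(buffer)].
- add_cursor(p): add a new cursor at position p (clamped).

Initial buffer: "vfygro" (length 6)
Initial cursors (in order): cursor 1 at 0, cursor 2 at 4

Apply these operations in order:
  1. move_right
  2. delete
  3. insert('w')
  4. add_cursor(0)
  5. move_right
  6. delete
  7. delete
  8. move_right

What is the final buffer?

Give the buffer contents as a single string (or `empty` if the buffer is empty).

Answer: yg

Derivation:
After op 1 (move_right): buffer="vfygro" (len 6), cursors c1@1 c2@5, authorship ......
After op 2 (delete): buffer="fygo" (len 4), cursors c1@0 c2@3, authorship ....
After op 3 (insert('w')): buffer="wfygwo" (len 6), cursors c1@1 c2@5, authorship 1...2.
After op 4 (add_cursor(0)): buffer="wfygwo" (len 6), cursors c3@0 c1@1 c2@5, authorship 1...2.
After op 5 (move_right): buffer="wfygwo" (len 6), cursors c3@1 c1@2 c2@6, authorship 1...2.
After op 6 (delete): buffer="ygw" (len 3), cursors c1@0 c3@0 c2@3, authorship ..2
After op 7 (delete): buffer="yg" (len 2), cursors c1@0 c3@0 c2@2, authorship ..
After op 8 (move_right): buffer="yg" (len 2), cursors c1@1 c3@1 c2@2, authorship ..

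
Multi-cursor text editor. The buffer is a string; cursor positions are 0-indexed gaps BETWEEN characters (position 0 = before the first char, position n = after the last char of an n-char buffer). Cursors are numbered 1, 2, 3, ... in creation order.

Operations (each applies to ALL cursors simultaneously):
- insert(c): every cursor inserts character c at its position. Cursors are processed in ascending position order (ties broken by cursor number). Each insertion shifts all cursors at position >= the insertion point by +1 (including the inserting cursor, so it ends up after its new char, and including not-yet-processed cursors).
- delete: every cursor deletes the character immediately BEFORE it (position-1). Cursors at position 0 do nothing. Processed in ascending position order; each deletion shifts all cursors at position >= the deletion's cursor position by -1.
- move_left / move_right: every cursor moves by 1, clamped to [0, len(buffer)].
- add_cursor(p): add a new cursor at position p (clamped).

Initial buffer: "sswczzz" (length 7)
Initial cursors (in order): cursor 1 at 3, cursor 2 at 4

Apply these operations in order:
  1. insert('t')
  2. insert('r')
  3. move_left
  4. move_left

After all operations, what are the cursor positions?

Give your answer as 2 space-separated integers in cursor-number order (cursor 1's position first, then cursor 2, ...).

Answer: 3 6

Derivation:
After op 1 (insert('t')): buffer="sswtctzzz" (len 9), cursors c1@4 c2@6, authorship ...1.2...
After op 2 (insert('r')): buffer="sswtrctrzzz" (len 11), cursors c1@5 c2@8, authorship ...11.22...
After op 3 (move_left): buffer="sswtrctrzzz" (len 11), cursors c1@4 c2@7, authorship ...11.22...
After op 4 (move_left): buffer="sswtrctrzzz" (len 11), cursors c1@3 c2@6, authorship ...11.22...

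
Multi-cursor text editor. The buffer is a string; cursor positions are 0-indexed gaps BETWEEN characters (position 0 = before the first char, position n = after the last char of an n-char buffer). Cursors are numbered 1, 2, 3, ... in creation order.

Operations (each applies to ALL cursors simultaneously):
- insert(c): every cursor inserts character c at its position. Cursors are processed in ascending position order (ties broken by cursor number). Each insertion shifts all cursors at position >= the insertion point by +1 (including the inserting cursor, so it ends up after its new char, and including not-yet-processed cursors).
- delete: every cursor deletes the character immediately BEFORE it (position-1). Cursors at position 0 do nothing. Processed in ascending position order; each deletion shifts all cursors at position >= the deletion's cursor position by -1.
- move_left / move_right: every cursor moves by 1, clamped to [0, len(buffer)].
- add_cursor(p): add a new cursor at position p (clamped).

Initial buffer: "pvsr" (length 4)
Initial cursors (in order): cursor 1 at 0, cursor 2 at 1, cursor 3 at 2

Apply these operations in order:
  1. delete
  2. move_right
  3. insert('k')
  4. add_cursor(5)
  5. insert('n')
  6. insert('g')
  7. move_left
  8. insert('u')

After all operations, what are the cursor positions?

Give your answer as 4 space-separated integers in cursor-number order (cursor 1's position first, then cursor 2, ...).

After op 1 (delete): buffer="sr" (len 2), cursors c1@0 c2@0 c3@0, authorship ..
After op 2 (move_right): buffer="sr" (len 2), cursors c1@1 c2@1 c3@1, authorship ..
After op 3 (insert('k')): buffer="skkkr" (len 5), cursors c1@4 c2@4 c3@4, authorship .123.
After op 4 (add_cursor(5)): buffer="skkkr" (len 5), cursors c1@4 c2@4 c3@4 c4@5, authorship .123.
After op 5 (insert('n')): buffer="skkknnnrn" (len 9), cursors c1@7 c2@7 c3@7 c4@9, authorship .123123.4
After op 6 (insert('g')): buffer="skkknnngggrng" (len 13), cursors c1@10 c2@10 c3@10 c4@13, authorship .123123123.44
After op 7 (move_left): buffer="skkknnngggrng" (len 13), cursors c1@9 c2@9 c3@9 c4@12, authorship .123123123.44
After op 8 (insert('u')): buffer="skkknnngguuugrnug" (len 17), cursors c1@12 c2@12 c3@12 c4@16, authorship .123123121233.444

Answer: 12 12 12 16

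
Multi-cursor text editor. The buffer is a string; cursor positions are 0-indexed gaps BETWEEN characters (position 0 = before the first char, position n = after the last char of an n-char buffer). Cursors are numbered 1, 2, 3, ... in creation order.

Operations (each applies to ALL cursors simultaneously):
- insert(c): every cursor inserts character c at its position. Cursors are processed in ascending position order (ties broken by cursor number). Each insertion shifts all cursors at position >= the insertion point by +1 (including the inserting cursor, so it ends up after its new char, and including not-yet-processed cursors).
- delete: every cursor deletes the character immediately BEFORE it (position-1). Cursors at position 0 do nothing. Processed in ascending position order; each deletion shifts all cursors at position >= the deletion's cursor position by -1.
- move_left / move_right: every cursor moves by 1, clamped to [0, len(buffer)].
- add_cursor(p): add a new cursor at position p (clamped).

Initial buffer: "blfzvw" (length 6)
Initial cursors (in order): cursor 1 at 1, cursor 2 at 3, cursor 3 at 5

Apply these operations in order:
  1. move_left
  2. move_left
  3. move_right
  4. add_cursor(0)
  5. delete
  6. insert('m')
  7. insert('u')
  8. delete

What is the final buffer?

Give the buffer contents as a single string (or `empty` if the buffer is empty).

Answer: mmmfmvw

Derivation:
After op 1 (move_left): buffer="blfzvw" (len 6), cursors c1@0 c2@2 c3@4, authorship ......
After op 2 (move_left): buffer="blfzvw" (len 6), cursors c1@0 c2@1 c3@3, authorship ......
After op 3 (move_right): buffer="blfzvw" (len 6), cursors c1@1 c2@2 c3@4, authorship ......
After op 4 (add_cursor(0)): buffer="blfzvw" (len 6), cursors c4@0 c1@1 c2@2 c3@4, authorship ......
After op 5 (delete): buffer="fvw" (len 3), cursors c1@0 c2@0 c4@0 c3@1, authorship ...
After op 6 (insert('m')): buffer="mmmfmvw" (len 7), cursors c1@3 c2@3 c4@3 c3@5, authorship 124.3..
After op 7 (insert('u')): buffer="mmmuuufmuvw" (len 11), cursors c1@6 c2@6 c4@6 c3@9, authorship 124124.33..
After op 8 (delete): buffer="mmmfmvw" (len 7), cursors c1@3 c2@3 c4@3 c3@5, authorship 124.3..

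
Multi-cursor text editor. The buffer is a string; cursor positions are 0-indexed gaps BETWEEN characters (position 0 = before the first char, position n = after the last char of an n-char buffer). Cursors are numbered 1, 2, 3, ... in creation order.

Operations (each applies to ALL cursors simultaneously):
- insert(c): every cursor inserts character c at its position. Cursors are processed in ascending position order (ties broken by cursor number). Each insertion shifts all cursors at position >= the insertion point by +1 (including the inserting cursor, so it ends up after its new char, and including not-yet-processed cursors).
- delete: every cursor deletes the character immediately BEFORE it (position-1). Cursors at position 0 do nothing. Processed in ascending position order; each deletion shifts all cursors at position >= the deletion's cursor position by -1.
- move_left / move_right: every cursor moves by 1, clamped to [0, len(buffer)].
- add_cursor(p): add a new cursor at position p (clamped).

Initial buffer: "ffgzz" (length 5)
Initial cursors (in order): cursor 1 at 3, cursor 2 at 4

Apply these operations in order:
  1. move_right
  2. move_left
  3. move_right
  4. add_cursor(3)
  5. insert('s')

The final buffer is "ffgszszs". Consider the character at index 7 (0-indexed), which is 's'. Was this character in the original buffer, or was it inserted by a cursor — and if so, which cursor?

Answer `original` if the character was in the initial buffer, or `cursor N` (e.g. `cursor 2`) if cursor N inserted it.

Answer: cursor 2

Derivation:
After op 1 (move_right): buffer="ffgzz" (len 5), cursors c1@4 c2@5, authorship .....
After op 2 (move_left): buffer="ffgzz" (len 5), cursors c1@3 c2@4, authorship .....
After op 3 (move_right): buffer="ffgzz" (len 5), cursors c1@4 c2@5, authorship .....
After op 4 (add_cursor(3)): buffer="ffgzz" (len 5), cursors c3@3 c1@4 c2@5, authorship .....
After op 5 (insert('s')): buffer="ffgszszs" (len 8), cursors c3@4 c1@6 c2@8, authorship ...3.1.2
Authorship (.=original, N=cursor N): . . . 3 . 1 . 2
Index 7: author = 2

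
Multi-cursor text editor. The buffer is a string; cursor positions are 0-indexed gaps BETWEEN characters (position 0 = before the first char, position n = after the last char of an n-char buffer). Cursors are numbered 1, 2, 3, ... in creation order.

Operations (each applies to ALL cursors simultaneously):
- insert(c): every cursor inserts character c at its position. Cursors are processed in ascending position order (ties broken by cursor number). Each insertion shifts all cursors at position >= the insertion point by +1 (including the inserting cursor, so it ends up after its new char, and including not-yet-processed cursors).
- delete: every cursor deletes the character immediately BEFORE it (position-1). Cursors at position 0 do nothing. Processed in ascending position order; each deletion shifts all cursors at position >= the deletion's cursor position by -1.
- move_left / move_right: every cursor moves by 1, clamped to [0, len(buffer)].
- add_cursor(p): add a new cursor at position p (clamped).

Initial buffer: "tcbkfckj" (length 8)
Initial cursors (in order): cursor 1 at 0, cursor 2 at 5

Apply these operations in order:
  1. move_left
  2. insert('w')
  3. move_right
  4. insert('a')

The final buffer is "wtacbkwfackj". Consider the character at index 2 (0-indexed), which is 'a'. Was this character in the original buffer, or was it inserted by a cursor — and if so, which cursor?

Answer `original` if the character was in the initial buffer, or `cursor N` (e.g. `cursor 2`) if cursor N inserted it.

Answer: cursor 1

Derivation:
After op 1 (move_left): buffer="tcbkfckj" (len 8), cursors c1@0 c2@4, authorship ........
After op 2 (insert('w')): buffer="wtcbkwfckj" (len 10), cursors c1@1 c2@6, authorship 1....2....
After op 3 (move_right): buffer="wtcbkwfckj" (len 10), cursors c1@2 c2@7, authorship 1....2....
After op 4 (insert('a')): buffer="wtacbkwfackj" (len 12), cursors c1@3 c2@9, authorship 1.1...2.2...
Authorship (.=original, N=cursor N): 1 . 1 . . . 2 . 2 . . .
Index 2: author = 1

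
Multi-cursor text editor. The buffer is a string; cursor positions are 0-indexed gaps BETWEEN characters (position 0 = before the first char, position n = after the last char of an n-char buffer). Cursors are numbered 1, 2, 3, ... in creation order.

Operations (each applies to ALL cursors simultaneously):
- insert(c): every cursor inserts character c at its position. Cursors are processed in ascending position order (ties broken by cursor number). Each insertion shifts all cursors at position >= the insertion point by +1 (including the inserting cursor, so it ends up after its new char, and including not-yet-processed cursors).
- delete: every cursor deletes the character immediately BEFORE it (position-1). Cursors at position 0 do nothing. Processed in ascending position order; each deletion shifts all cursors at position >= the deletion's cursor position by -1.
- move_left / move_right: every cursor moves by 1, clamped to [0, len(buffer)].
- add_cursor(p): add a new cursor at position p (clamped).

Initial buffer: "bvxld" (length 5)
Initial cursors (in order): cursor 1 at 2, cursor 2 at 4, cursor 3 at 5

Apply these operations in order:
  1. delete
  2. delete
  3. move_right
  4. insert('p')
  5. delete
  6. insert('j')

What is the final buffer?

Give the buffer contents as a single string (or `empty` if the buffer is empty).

Answer: jjj

Derivation:
After op 1 (delete): buffer="bx" (len 2), cursors c1@1 c2@2 c3@2, authorship ..
After op 2 (delete): buffer="" (len 0), cursors c1@0 c2@0 c3@0, authorship 
After op 3 (move_right): buffer="" (len 0), cursors c1@0 c2@0 c3@0, authorship 
After op 4 (insert('p')): buffer="ppp" (len 3), cursors c1@3 c2@3 c3@3, authorship 123
After op 5 (delete): buffer="" (len 0), cursors c1@0 c2@0 c3@0, authorship 
After op 6 (insert('j')): buffer="jjj" (len 3), cursors c1@3 c2@3 c3@3, authorship 123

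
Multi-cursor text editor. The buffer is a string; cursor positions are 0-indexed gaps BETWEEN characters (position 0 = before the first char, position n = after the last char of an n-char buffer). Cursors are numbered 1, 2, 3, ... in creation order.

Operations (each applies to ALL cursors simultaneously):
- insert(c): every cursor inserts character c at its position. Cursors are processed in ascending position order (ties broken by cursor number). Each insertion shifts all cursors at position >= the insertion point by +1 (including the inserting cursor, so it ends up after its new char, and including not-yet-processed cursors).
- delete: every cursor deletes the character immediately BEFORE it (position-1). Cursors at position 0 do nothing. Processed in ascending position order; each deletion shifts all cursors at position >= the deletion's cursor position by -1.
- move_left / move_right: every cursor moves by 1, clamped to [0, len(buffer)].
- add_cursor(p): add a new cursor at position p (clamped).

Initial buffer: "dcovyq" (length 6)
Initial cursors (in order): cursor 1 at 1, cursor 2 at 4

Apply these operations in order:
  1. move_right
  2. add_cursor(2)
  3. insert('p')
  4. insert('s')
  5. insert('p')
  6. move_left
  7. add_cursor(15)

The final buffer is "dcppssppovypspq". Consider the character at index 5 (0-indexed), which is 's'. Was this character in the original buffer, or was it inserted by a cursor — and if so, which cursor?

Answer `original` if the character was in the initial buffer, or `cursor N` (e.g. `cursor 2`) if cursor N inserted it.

After op 1 (move_right): buffer="dcovyq" (len 6), cursors c1@2 c2@5, authorship ......
After op 2 (add_cursor(2)): buffer="dcovyq" (len 6), cursors c1@2 c3@2 c2@5, authorship ......
After op 3 (insert('p')): buffer="dcppovypq" (len 9), cursors c1@4 c3@4 c2@8, authorship ..13...2.
After op 4 (insert('s')): buffer="dcppssovypsq" (len 12), cursors c1@6 c3@6 c2@11, authorship ..1313...22.
After op 5 (insert('p')): buffer="dcppssppovypspq" (len 15), cursors c1@8 c3@8 c2@14, authorship ..131313...222.
After op 6 (move_left): buffer="dcppssppovypspq" (len 15), cursors c1@7 c3@7 c2@13, authorship ..131313...222.
After op 7 (add_cursor(15)): buffer="dcppssppovypspq" (len 15), cursors c1@7 c3@7 c2@13 c4@15, authorship ..131313...222.
Authorship (.=original, N=cursor N): . . 1 3 1 3 1 3 . . . 2 2 2 .
Index 5: author = 3

Answer: cursor 3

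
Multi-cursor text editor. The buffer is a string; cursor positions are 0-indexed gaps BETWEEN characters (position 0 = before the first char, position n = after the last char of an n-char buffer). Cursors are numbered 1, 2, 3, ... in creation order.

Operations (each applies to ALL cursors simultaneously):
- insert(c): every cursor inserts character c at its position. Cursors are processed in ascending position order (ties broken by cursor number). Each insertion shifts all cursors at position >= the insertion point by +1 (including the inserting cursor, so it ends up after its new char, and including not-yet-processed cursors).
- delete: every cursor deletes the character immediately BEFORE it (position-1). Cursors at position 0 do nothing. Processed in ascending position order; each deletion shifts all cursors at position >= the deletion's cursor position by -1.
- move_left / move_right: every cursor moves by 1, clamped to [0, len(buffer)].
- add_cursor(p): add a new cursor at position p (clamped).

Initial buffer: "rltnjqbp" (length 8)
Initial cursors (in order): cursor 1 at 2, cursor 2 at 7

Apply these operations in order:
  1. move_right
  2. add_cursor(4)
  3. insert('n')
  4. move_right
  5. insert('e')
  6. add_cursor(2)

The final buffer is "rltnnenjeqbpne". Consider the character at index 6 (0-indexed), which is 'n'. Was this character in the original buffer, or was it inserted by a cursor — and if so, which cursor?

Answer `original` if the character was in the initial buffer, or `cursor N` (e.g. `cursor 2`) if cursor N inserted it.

Answer: cursor 3

Derivation:
After op 1 (move_right): buffer="rltnjqbp" (len 8), cursors c1@3 c2@8, authorship ........
After op 2 (add_cursor(4)): buffer="rltnjqbp" (len 8), cursors c1@3 c3@4 c2@8, authorship ........
After op 3 (insert('n')): buffer="rltnnnjqbpn" (len 11), cursors c1@4 c3@6 c2@11, authorship ...1.3....2
After op 4 (move_right): buffer="rltnnnjqbpn" (len 11), cursors c1@5 c3@7 c2@11, authorship ...1.3....2
After op 5 (insert('e')): buffer="rltnnenjeqbpne" (len 14), cursors c1@6 c3@9 c2@14, authorship ...1.13.3...22
After op 6 (add_cursor(2)): buffer="rltnnenjeqbpne" (len 14), cursors c4@2 c1@6 c3@9 c2@14, authorship ...1.13.3...22
Authorship (.=original, N=cursor N): . . . 1 . 1 3 . 3 . . . 2 2
Index 6: author = 3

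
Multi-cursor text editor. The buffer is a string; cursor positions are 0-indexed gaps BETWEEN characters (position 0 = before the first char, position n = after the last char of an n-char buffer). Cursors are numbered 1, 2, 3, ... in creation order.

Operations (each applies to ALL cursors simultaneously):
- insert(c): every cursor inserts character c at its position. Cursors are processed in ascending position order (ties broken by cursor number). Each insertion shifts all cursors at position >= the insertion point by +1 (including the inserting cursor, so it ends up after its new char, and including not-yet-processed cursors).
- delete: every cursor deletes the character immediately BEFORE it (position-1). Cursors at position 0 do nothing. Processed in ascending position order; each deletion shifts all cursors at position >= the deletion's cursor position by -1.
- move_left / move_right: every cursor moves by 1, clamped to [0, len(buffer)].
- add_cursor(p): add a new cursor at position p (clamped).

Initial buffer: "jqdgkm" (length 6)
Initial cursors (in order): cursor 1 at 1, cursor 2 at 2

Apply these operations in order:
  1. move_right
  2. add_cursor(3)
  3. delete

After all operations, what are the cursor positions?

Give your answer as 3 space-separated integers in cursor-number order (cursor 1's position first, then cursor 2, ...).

After op 1 (move_right): buffer="jqdgkm" (len 6), cursors c1@2 c2@3, authorship ......
After op 2 (add_cursor(3)): buffer="jqdgkm" (len 6), cursors c1@2 c2@3 c3@3, authorship ......
After op 3 (delete): buffer="gkm" (len 3), cursors c1@0 c2@0 c3@0, authorship ...

Answer: 0 0 0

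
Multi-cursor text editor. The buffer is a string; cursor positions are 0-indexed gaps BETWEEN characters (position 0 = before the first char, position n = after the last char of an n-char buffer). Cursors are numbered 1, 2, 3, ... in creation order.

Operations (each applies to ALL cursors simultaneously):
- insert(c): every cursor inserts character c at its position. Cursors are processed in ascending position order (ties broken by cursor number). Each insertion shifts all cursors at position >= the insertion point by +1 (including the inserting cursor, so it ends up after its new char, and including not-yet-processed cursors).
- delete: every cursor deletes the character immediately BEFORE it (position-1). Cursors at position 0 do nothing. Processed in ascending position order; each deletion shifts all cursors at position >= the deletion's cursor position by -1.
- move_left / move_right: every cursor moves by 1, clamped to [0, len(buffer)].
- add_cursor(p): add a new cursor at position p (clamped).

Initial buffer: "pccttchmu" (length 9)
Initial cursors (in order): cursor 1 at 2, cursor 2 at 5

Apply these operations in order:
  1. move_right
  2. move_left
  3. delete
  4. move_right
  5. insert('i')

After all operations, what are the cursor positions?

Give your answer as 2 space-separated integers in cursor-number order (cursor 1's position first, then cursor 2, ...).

Answer: 3 6

Derivation:
After op 1 (move_right): buffer="pccttchmu" (len 9), cursors c1@3 c2@6, authorship .........
After op 2 (move_left): buffer="pccttchmu" (len 9), cursors c1@2 c2@5, authorship .........
After op 3 (delete): buffer="pctchmu" (len 7), cursors c1@1 c2@3, authorship .......
After op 4 (move_right): buffer="pctchmu" (len 7), cursors c1@2 c2@4, authorship .......
After op 5 (insert('i')): buffer="pcitcihmu" (len 9), cursors c1@3 c2@6, authorship ..1..2...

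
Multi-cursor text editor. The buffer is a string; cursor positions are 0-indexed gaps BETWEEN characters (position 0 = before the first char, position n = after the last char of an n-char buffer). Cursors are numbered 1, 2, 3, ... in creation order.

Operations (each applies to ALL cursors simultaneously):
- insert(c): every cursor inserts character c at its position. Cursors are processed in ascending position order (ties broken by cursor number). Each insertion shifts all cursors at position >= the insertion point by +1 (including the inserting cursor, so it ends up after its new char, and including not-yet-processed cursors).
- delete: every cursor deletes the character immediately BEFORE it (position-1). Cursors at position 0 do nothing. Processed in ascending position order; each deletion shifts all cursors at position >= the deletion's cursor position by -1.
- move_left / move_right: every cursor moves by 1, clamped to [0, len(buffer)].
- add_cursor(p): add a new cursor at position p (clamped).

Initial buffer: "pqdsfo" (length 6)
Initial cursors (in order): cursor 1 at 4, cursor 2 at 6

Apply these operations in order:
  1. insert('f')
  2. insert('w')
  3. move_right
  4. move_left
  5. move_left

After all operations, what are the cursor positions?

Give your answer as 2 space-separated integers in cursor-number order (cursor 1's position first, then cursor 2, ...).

After op 1 (insert('f')): buffer="pqdsffof" (len 8), cursors c1@5 c2@8, authorship ....1..2
After op 2 (insert('w')): buffer="pqdsfwfofw" (len 10), cursors c1@6 c2@10, authorship ....11..22
After op 3 (move_right): buffer="pqdsfwfofw" (len 10), cursors c1@7 c2@10, authorship ....11..22
After op 4 (move_left): buffer="pqdsfwfofw" (len 10), cursors c1@6 c2@9, authorship ....11..22
After op 5 (move_left): buffer="pqdsfwfofw" (len 10), cursors c1@5 c2@8, authorship ....11..22

Answer: 5 8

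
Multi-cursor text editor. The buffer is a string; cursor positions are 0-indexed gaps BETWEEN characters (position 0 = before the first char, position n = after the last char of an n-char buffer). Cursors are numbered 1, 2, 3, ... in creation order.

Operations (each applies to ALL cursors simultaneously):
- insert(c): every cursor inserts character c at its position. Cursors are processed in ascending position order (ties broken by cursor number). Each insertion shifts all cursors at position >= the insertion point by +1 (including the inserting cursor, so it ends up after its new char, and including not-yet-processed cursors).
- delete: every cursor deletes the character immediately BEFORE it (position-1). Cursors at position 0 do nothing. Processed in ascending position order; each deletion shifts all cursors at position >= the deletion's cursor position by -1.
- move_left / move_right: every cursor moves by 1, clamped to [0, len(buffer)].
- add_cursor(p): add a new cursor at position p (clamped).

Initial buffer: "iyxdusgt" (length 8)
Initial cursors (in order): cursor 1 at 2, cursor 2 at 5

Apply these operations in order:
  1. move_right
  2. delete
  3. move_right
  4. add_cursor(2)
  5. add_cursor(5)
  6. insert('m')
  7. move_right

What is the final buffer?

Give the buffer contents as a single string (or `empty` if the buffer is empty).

After op 1 (move_right): buffer="iyxdusgt" (len 8), cursors c1@3 c2@6, authorship ........
After op 2 (delete): buffer="iydugt" (len 6), cursors c1@2 c2@4, authorship ......
After op 3 (move_right): buffer="iydugt" (len 6), cursors c1@3 c2@5, authorship ......
After op 4 (add_cursor(2)): buffer="iydugt" (len 6), cursors c3@2 c1@3 c2@5, authorship ......
After op 5 (add_cursor(5)): buffer="iydugt" (len 6), cursors c3@2 c1@3 c2@5 c4@5, authorship ......
After op 6 (insert('m')): buffer="iymdmugmmt" (len 10), cursors c3@3 c1@5 c2@9 c4@9, authorship ..3.1..24.
After op 7 (move_right): buffer="iymdmugmmt" (len 10), cursors c3@4 c1@6 c2@10 c4@10, authorship ..3.1..24.

Answer: iymdmugmmt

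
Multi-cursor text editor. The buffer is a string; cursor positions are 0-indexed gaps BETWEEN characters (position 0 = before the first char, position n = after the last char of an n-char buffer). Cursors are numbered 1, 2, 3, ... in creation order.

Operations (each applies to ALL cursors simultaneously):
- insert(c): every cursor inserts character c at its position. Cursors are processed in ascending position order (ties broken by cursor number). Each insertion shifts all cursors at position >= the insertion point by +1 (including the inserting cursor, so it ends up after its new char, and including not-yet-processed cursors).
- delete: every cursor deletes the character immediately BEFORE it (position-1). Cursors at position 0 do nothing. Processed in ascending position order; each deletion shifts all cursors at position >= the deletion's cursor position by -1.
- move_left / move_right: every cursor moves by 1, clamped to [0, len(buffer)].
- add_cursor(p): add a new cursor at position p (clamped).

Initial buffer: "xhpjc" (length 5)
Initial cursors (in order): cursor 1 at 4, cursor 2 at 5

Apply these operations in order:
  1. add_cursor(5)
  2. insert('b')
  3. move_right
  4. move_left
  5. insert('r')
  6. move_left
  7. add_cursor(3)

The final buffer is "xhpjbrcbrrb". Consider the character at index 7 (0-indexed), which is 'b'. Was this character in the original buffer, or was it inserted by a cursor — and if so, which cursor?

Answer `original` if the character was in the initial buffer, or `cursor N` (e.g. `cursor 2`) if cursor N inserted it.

After op 1 (add_cursor(5)): buffer="xhpjc" (len 5), cursors c1@4 c2@5 c3@5, authorship .....
After op 2 (insert('b')): buffer="xhpjbcbb" (len 8), cursors c1@5 c2@8 c3@8, authorship ....1.23
After op 3 (move_right): buffer="xhpjbcbb" (len 8), cursors c1@6 c2@8 c3@8, authorship ....1.23
After op 4 (move_left): buffer="xhpjbcbb" (len 8), cursors c1@5 c2@7 c3@7, authorship ....1.23
After op 5 (insert('r')): buffer="xhpjbrcbrrb" (len 11), cursors c1@6 c2@10 c3@10, authorship ....11.2233
After op 6 (move_left): buffer="xhpjbrcbrrb" (len 11), cursors c1@5 c2@9 c3@9, authorship ....11.2233
After op 7 (add_cursor(3)): buffer="xhpjbrcbrrb" (len 11), cursors c4@3 c1@5 c2@9 c3@9, authorship ....11.2233
Authorship (.=original, N=cursor N): . . . . 1 1 . 2 2 3 3
Index 7: author = 2

Answer: cursor 2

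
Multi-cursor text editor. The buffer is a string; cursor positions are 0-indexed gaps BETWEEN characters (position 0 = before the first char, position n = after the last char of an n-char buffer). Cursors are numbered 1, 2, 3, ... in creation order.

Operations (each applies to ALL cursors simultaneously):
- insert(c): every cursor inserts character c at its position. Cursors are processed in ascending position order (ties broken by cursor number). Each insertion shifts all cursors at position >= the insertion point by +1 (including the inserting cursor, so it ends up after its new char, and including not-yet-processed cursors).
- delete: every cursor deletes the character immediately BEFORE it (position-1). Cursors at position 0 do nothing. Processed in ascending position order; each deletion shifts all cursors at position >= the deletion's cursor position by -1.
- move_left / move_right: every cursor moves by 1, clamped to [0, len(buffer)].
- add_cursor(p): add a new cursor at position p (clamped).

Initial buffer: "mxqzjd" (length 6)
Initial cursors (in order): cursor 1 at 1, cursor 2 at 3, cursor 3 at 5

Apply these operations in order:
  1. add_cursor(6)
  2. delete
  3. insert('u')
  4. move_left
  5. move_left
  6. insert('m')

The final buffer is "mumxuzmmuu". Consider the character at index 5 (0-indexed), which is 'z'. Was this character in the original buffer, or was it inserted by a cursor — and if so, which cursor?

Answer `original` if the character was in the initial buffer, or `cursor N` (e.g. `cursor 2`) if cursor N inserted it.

After op 1 (add_cursor(6)): buffer="mxqzjd" (len 6), cursors c1@1 c2@3 c3@5 c4@6, authorship ......
After op 2 (delete): buffer="xz" (len 2), cursors c1@0 c2@1 c3@2 c4@2, authorship ..
After op 3 (insert('u')): buffer="uxuzuu" (len 6), cursors c1@1 c2@3 c3@6 c4@6, authorship 1.2.34
After op 4 (move_left): buffer="uxuzuu" (len 6), cursors c1@0 c2@2 c3@5 c4@5, authorship 1.2.34
After op 5 (move_left): buffer="uxuzuu" (len 6), cursors c1@0 c2@1 c3@4 c4@4, authorship 1.2.34
After op 6 (insert('m')): buffer="mumxuzmmuu" (len 10), cursors c1@1 c2@3 c3@8 c4@8, authorship 112.2.3434
Authorship (.=original, N=cursor N): 1 1 2 . 2 . 3 4 3 4
Index 5: author = original

Answer: original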